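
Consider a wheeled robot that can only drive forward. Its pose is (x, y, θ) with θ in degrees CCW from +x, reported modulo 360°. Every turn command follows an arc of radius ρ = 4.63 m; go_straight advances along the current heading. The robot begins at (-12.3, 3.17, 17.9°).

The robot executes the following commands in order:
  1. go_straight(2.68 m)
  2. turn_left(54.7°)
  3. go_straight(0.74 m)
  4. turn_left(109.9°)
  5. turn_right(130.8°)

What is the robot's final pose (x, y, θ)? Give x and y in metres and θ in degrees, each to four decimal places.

set_pose: (x, y, θ) = (-12.3000, 3.1700, 17.9000°), ρ = 4.63
go_straight(2.68): x += 2.68·cos θ, y += 2.68·sin θ → (-9.7497, 3.9937, 17.9000°)
turn_left(54.7°): centre at ρ to the left, rotate +54.7° → (-6.7547, 7.0150, 72.6000°)
go_straight(0.74): x += 0.74·cos θ, y += 0.74·sin θ → (-6.5334, 7.7212, 72.6000°)
turn_left(109.9°): centre at ρ to the left, rotate +109.9° → (-11.1535, 13.7313, 182.5000°)
turn_right(130.8°): centre at ρ to the right, rotate −130.8° → (-14.9889, 21.2265, 51.7000°)

(-14.9889, 21.2265, 51.7000°)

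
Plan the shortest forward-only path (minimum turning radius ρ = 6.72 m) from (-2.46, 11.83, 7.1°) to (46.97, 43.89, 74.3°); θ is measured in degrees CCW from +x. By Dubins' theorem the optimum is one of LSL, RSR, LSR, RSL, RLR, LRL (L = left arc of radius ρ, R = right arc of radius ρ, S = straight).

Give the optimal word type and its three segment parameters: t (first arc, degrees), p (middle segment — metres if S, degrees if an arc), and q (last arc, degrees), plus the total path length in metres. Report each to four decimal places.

Let ψ = atan2(Δy, Δx) = atan2(32.06, 49.43) = 32.9672° be the start→goal bearing.
Normalize: d = |goal − start| / ρ = 58.916623/6.72 = 8.767355, α = (θ_start − ψ) mod 360° = 334.1328° = 5.831718 rad, β = (θ_goal − ψ) mod 360° = 41.3328° = 0.721393 rad.
Common terms: sin α = -0.436287, cos α = 0.899808, sin β = 0.660432, cos β = 0.750886, cos(α−β) = 0.387516, d² = 76.866508. Work in radians in the unit-radius frame; every candidate has L = ρ·(t + p + q).
LSL: p² = 2 + d² − 2cos(α−β) + 2d(sin α − sin β) = 58.860839; p = √p² = 7.672082; φ = atan2(cos β − cos α, d + sin α − sin β) = -0.019412 rad; t = (φ − α) mod 2π = 0.432056 rad, q = (β − φ) mod 2π = 0.740806 rad → L = 6.72·(0.432056 + 7.672082 + 0.740806) = 6.72·8.844943 = 59.438017 m
RSR: p² = 2 + d² − 2cos(α−β) + 2d(sin β − sin α) = 97.322114; p = √p² = 9.865197; φ = atan2(cos α − cos β, d − sin α + sin β) = 0.015096 rad; t = (α − φ) mod 2π = 5.816621 rad, q = (φ − β) mod 2π = 5.576888 rad → L = 6.72·(5.816621 + 9.865197 + 5.576888) = 6.72·21.258706 = 142.858508 m
LSR: p² = d² − 2 + 2cos(α−β) + 2d(sin α + sin β) = 79.571855; p = √p² = 8.920306; φ = atan2(−cos α − cos β, d + sin α + sin β) − atan2(−2, p) = 0.038998 rad; t = (φ − α) mod 2π = 0.490466 rad, q = (φ − β) mod 2π = 5.600790 rad → L = 6.72·(0.490466 + 8.920306 + 5.600790) = 6.72·15.011561 = 100.877692 m
RSL: p² = d² − 2 + 2cos(α−β) − 2d(sin α + sin β) = 71.711223; p = √p² = 8.468248; φ = atan2(cos α + cos β, d − sin α − sin β) − atan2(2, p) = -0.041061 rad; t = (α − φ) mod 2π = 5.872779 rad, q = (β − φ) mod 2π = 0.762455 rad → L = 6.72·(5.872779 + 8.468248 + 0.762455) = 6.72·15.103482 = 101.495397 m
RLR: c = (6 − d² + 2cos(α−β) + 2d(sin α − sin β))/8 = -11.165264, |c| > 1 → infeasible
LRL: c = (6 − d² + 2cos(α−β) − 2d(sin α − sin β))/8 = -6.357605, |c| > 1 → infeasible
Shortest: LSL with L = 59.438017 m ≈ 59.4380 m
Convert LSL to answer units (arcs ×180/π): t = 0.432056·180/π = 24.7550°, p = ρ·p = 6.72·7.672082 = 51.5564 m, q = 0.740806·180/π = 42.4450°, L = 59.4380 m.

LSL: t = 24.7550°, p = 51.5564 m, q = 42.4450°, L = 59.4380 m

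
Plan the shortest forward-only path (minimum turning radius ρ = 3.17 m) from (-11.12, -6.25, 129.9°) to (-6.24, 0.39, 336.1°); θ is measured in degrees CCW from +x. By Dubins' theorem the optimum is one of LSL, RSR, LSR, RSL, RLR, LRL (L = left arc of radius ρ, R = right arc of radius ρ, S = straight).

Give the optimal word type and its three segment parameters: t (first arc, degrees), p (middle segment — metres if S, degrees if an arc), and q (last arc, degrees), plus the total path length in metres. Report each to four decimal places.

Let ψ = atan2(Δy, Δx) = atan2(6.64, 4.88) = 53.6864° be the start→goal bearing.
Normalize: d = |goal − start| / ρ = 8.240388/3.17 = 2.599492, α = (θ_start − ψ) mod 360° = 76.2136° = 1.330179 rad, β = (θ_goal − ψ) mod 360° = 282.4136° = 4.929048 rad.
Common terms: sin α = 0.971191, cos α = 0.238302, sin β = -0.976621, cos β = 0.214968, cos(α−β) = -0.897258, d² = 6.757357. Work in radians in the unit-radius frame; every candidate has L = ρ·(t + p + q).
LSL: p² = 2 + d² − 2cos(α−β) + 2d(sin α − sin β) = 20.678516; p = √p² = 4.547364; φ = atan2(cos β − cos α, d + sin α − sin β) = -0.005131 rad; t = (φ − α) mod 2π = 4.947875 rad, q = (β − φ) mod 2π = 4.934179 rad → L = 3.17·(4.947875 + 4.547364 + 4.934179) = 3.17·14.429418 = 45.741255 m
RSR: p² = 2 + d² − 2cos(α−β) + 2d(sin β − sin α) = 0.425231; p = √p² = 0.652097; φ = atan2(cos α − cos β, d − sin α + sin β) = 0.035791 rad; t = (α − φ) mod 2π = 1.294388 rad, q = (φ − β) mod 2π = 1.389928 rad → L = 3.17·(1.294388 + 0.652097 + 1.389928) = 3.17·3.336413 = 10.576431 m
LSR: p² = d² − 2 + 2cos(α−β) + 2d(sin α + sin β) = 2.934609; p = √p² = 1.713070; φ = atan2(−cos α − cos β, d + sin α + sin β) − atan2(−2, p) = 0.689533 rad; t = (φ − α) mod 2π = 5.642539 rad, q = (φ − β) mod 2π = 2.043671 rad → L = 3.17·(5.642539 + 1.713070 + 2.043671) = 3.17·9.399280 = 29.795718 m
RSL: p² = d² − 2 + 2cos(α−β) − 2d(sin α + sin β) = 2.991071; p = √p² = 1.729471; φ = atan2(cos α + cos β, d − sin α − sin β) − atan2(2, p) = -0.685529 rad; t = (α − φ) mod 2π = 2.015708 rad, q = (β − φ) mod 2π = 5.614577 rad → L = 3.17·(2.015708 + 1.729471 + 5.614577) = 3.17·9.359756 = 29.670428 m
RLR: c = (6 − d² + 2cos(α−β) + 2d(sin α − sin β))/8 = 0.946846; p = 2π − arccos c = 5.955675 rad; φ = atan2(cos α − cos β, d − sin α + sin β) = 0.035791 rad; t = (α − φ + p/2) mod 2π = 4.272226 rad, q = (α − β − t + p) mod 2π = 4.367766 rad → L = 3.17·(4.272226 + 5.955675 + 4.367766) = 3.17·14.595666 = 46.268263 m
LRL: c = (6 − d² + 2cos(α−β) − 2d(sin α − sin β))/8 = -1.584814, |c| > 1 → infeasible
Shortest: RSR with L = 10.576431 m ≈ 10.5764 m
Convert RSR to answer units (arcs ×180/π): t = 1.294388·180/π = 74.1630°, p = ρ·p = 3.17·0.652097 = 2.0671 m, q = 1.389928·180/π = 79.6370°, L = 10.5764 m.

RSR: t = 74.1630°, p = 2.0671 m, q = 79.6370°, L = 10.5764 m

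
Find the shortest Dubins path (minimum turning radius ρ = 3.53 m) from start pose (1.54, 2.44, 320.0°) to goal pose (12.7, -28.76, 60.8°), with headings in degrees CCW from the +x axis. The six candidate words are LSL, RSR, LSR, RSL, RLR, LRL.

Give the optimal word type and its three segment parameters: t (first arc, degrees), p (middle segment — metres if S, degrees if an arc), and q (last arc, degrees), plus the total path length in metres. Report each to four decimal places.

Let ψ = atan2(Δy, Δx) = atan2(-31.20, 11.16) = -70.3183° be the start→goal bearing.
Normalize: d = |goal − start| / ρ = 33.135866/3.53 = 9.386931, α = (θ_start − ψ) mod 360° = 30.3183° = 0.529153 rad, β = (θ_goal − ψ) mod 360° = 131.1183° = 2.288445 rad.
Common terms: sin α = 0.504803, cos α = 0.863235, sin β = 0.753354, cos β = -0.657615, cos(α−β) = -0.187381, d² = 88.114470. Work in radians in the unit-radius frame; every candidate has L = ρ·(t + p + q).
LSL: p² = 2 + d² − 2cos(α−β) + 2d(sin α − sin β) = 85.822969; p = √p² = 9.264069; φ = atan2(cos β − cos α, d + sin α − sin β) = -0.164913 rad; t = (φ − α) mod 2π = 5.589119 rad, q = (β − φ) mod 2π = 2.453358 rad → L = 3.53·(5.589119 + 9.264069 + 2.453358) = 3.53·17.306546 = 61.092107 m
RSR: p² = 2 + d² − 2cos(α−β) + 2d(sin β − sin α) = 95.155496; p = √p² = 9.754768; φ = atan2(cos α − cos β, d − sin α + sin β) = 0.156547 rad; t = (α − φ) mod 2π = 0.372606 rad, q = (φ − β) mod 2π = 4.151287 rad → L = 3.53·(0.372606 + 9.754768 + 4.151287) = 3.53·14.278661 = 50.403674 m
LSR: p² = d² − 2 + 2cos(α−β) + 2d(sin α + sin β) = 109.360166; p = √p² = 10.457541; φ = atan2(−cos α − cos β, d + sin α + sin β) − atan2(−2, p) = 0.169654 rad; t = (φ − α) mod 2π = 5.923686 rad, q = (φ − β) mod 2π = 4.164394 rad → L = 3.53·(5.923686 + 10.457541 + 4.164394) = 3.53·20.545621 = 72.526043 m
RSL: p² = d² − 2 + 2cos(α−β) − 2d(sin α + sin β) = 62.119249; p = √p² = 7.881577; φ = atan2(cos α + cos β, d − sin α − sin β) − atan2(2, p) = -0.223221 rad; t = (α − φ) mod 2π = 0.752375 rad, q = (β − φ) mod 2π = 2.511666 rad → L = 3.53·(0.752375 + 7.881577 + 2.511666) = 3.53·11.145618 = 39.344030 m
RLR: c = (6 − d² + 2cos(α−β) + 2d(sin α − sin β))/8 = -10.894437, |c| > 1 → infeasible
LRL: c = (6 − d² + 2cos(α−β) − 2d(sin α − sin β))/8 = -9.727871, |c| > 1 → infeasible
Shortest: RSL with L = 39.344030 m ≈ 39.3440 m
Convert RSL to answer units (arcs ×180/π): t = 0.752375·180/π = 43.1079°, p = ρ·p = 3.53·7.881577 = 27.8220 m, q = 2.511666·180/π = 143.9079°, L = 39.3440 m.

RSL: t = 43.1079°, p = 27.8220 m, q = 143.9079°, L = 39.3440 m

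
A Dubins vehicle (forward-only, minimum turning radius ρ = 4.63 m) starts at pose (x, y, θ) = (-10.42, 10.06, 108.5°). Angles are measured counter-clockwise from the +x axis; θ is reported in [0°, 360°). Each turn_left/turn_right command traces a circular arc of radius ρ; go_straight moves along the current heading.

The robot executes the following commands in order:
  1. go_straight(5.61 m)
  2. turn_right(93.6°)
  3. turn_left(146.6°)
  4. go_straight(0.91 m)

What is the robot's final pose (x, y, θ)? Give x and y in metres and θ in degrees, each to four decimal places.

set_pose: (x, y, θ) = (-10.4200, 10.0600, 108.5000°), ρ = 4.63
go_straight(5.61): x += 5.61·cos θ, y += 5.61·sin θ → (-12.2001, 15.3801, 108.5000°)
turn_right(93.6°): centre at ρ to the right, rotate −93.6° → (-8.9999, 21.3235, 14.9000°)
turn_left(146.6°): centre at ρ to the left, rotate +146.6° → (-8.7213, 30.1886, 161.5000°)
go_straight(0.91): x += 0.91·cos θ, y += 0.91·sin θ → (-9.5842, 30.4773, 161.5000°)

(-9.5842, 30.4773, 161.5000°)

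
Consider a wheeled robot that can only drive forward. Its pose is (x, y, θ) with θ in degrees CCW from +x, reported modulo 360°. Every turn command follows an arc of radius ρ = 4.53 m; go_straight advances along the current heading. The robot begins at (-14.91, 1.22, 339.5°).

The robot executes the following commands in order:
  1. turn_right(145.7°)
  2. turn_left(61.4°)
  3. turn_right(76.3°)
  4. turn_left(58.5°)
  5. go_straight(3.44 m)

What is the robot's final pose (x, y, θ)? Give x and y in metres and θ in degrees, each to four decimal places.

set_pose: (x, y, θ) = (-14.9100, 1.2200, 339.5000°), ρ = 4.53
turn_right(145.7°): centre at ρ to the right, rotate −145.7° → (-15.4159, -7.4224, 193.8000°)
turn_left(61.4°): centre at ρ to the left, rotate +61.4° → (-18.7150, -10.6644, 255.2000°)
turn_right(76.3°): centre at ρ to the right, rotate −76.3° → (-23.1817, -14.0364, 178.9000°)
turn_left(58.5°): centre at ρ to the left, rotate +58.5° → (-27.0850, -16.1250, 237.4000°)
go_straight(3.44): x += 3.44·cos θ, y += 3.44·sin θ → (-28.9384, -19.0230, 237.4000°)

(-28.9384, -19.0230, 237.4000°)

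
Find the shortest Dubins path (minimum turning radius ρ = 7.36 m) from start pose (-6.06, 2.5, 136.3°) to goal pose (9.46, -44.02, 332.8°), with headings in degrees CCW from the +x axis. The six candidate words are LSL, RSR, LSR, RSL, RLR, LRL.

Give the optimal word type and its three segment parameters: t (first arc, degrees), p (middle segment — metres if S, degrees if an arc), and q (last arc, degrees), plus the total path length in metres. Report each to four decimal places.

Let ψ = atan2(Δy, Δx) = atan2(-46.52, 15.52) = -71.5503° be the start→goal bearing.
Normalize: d = |goal − start| / ρ = 49.040604/7.36 = 6.663125, α = (θ_start − ψ) mod 360° = 207.8503° = 3.627672 rad, β = (θ_goal − ψ) mod 360° = 44.3503° = 0.774058 rad.
Common terms: sin α = -0.467163, cos α = -0.884171, sin β = 0.699043, cos β = 0.715080, cos(α−β) = -0.958820, d² = 44.397241. Work in radians in the unit-radius frame; every candidate has L = ρ·(t + p + q).
LSL: p² = 2 + d² − 2cos(α−β) + 2d(sin α − sin β) = 32.773732; p = √p² = 5.724835; φ = atan2(cos β − cos α, d + sin α − sin β) = 0.283120 rad; t = (φ − α) mod 2π = 2.938634 rad, q = (β − φ) mod 2π = 0.490938 rad → L = 7.36·(2.938634 + 5.724835 + 0.490938) = 7.36·9.154407 = 67.376433 m
RSR: p² = 2 + d² − 2cos(α−β) + 2d(sin β − sin α) = 63.856029; p = √p² = 7.990997; φ = atan2(cos α − cos β, d − sin α + sin β) = -0.201492 rad; t = (α − φ) mod 2π = 3.829164 rad, q = (φ − β) mod 2π = 5.307635 rad → L = 7.36·(3.829164 + 7.990997 + 5.307635) = 7.36·17.127795 = 126.060574 m
LSR: p² = d² − 2 + 2cos(α−β) + 2d(sin α + sin β) = 43.569698; p = √p² = 6.600735; φ = atan2(−cos α − cos β, d + sin α + sin β) − atan2(−2, p) = 0.318723 rad; t = (φ − α) mod 2π = 2.974236 rad, q = (φ − β) mod 2π = 5.827850 rad → L = 7.36·(2.974236 + 6.600735 + 5.827850) = 7.36·15.402820 = 113.364759 m
RSL: p² = d² − 2 + 2cos(α−β) − 2d(sin α + sin β) = 37.389506; p = √p² = 6.114696; φ = atan2(cos α + cos β, d − sin α − sin β) − atan2(2, p) = -0.342399 rad; t = (α − φ) mod 2π = 3.970071 rad, q = (β − φ) mod 2π = 1.116457 rad → L = 7.36·(3.970071 + 6.114696 + 1.116457) = 7.36·11.201224 = 82.441007 m
RLR: c = (6 − d² + 2cos(α−β) + 2d(sin α − sin β))/8 = -6.982004, |c| > 1 → infeasible
LRL: c = (6 − d² + 2cos(α−β) − 2d(sin α − sin β))/8 = -3.096717, |c| > 1 → infeasible
Shortest: LSL with L = 67.376433 m ≈ 67.3764 m
Convert LSL to answer units (arcs ×180/π): t = 2.938634·180/π = 168.3713°, p = ρ·p = 7.36·5.724835 = 42.1348 m, q = 0.490938·180/π = 28.1287°, L = 67.3764 m.

LSL: t = 168.3713°, p = 42.1348 m, q = 28.1287°, L = 67.3764 m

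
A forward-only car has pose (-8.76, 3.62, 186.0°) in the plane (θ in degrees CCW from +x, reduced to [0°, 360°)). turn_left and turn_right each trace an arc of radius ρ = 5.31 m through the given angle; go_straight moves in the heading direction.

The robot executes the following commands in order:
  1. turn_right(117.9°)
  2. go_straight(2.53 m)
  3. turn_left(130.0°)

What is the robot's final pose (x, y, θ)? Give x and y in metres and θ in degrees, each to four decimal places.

set_pose: (x, y, θ) = (-8.7600, 3.6200, 186.0000°), ρ = 5.31
turn_right(117.9°): centre at ρ to the right, rotate −117.9° → (-14.2419, 10.8815, 68.1000°)
go_straight(2.53): x += 2.53·cos θ, y += 2.53·sin θ → (-13.2982, 13.2289, 68.1000°)
turn_left(130.0°): centre at ρ to the left, rotate +130.0° → (-19.8747, 20.2567, 198.1000°)

(-19.8747, 20.2567, 198.1000°)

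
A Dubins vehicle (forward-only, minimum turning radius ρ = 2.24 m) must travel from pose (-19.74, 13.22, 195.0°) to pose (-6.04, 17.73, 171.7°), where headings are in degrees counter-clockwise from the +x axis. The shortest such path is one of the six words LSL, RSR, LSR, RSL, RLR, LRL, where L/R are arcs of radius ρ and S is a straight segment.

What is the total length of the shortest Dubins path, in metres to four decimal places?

Let ψ = atan2(Δy, Δx) = atan2(4.51, 13.70) = 18.2214° be the start→goal bearing.
Normalize: d = |goal − start| / ρ = 14.423249/2.24 = 6.438950, α = (θ_start − ψ) mod 360° = 176.7786° = 3.085369 rad, β = (θ_goal − ψ) mod 360° = 153.4786° = 2.678707 rad.
Common terms: sin α = 0.056194, cos α = -0.998420, sin β = 0.446532, cos β = -0.894768, cos(α−β) = 0.918446, d² = 41.460081. Work in radians in the unit-radius frame; every candidate has L = ρ·(t + p + q).
LSL: p² = 2 + d² − 2cos(α−β) + 2d(sin α − sin β) = 36.596459; p = √p² = 6.049501; φ = atan2(cos β − cos α, d + sin α − sin β) = 0.017135 rad; t = (φ − α) mod 2π = 3.214951 rad, q = (β − φ) mod 2π = 2.661572 rad → L = 2.24·(3.214951 + 6.049501 + 2.661572) = 2.24·11.926024 = 26.714294 m
RSR: p² = 2 + d² − 2cos(α−β) + 2d(sin β − sin α) = 46.649917; p = √p² = 6.830074; φ = atan2(cos α − cos β, d − sin α + sin β) = -0.015176 rad; t = (α − φ) mod 2π = 3.100545 rad, q = (φ − β) mod 2π = 3.589302 rad → L = 2.24·(3.100545 + 6.830074 + 3.589302) = 2.24·13.519921 = 30.284624 m
LSR: p² = d² − 2 + 2cos(α−β) + 2d(sin α + sin β) = 47.771032; p = √p² = 6.911659; φ = atan2(−cos α − cos β, d + sin α + sin β) − atan2(−2, p) = 0.547925 rad; t = (φ − α) mod 2π = 3.745742 rad, q = (φ − β) mod 2π = 4.152403 rad → L = 2.24·(3.745742 + 6.911659 + 4.152403) = 2.24·14.809804 = 33.173961 m
RSL: p² = d² − 2 + 2cos(α−β) − 2d(sin α + sin β) = 34.822915; p = √p² = 5.901094; φ = atan2(cos α + cos β, d − sin α − sin β) − atan2(2, p) = -0.635494 rad; t = (α − φ) mod 2π = 3.720863 rad, q = (β − φ) mod 2π = 3.314201 rad → L = 2.24·(3.720863 + 5.901094 + 3.314201) = 2.24·12.936159 = 28.976995 m
RLR: c = (6 − d² + 2cos(α−β) + 2d(sin α − sin β))/8 = -4.831240, |c| > 1 → infeasible
LRL: c = (6 − d² + 2cos(α−β) − 2d(sin α − sin β))/8 = -3.574557, |c| > 1 → infeasible
Shortest: LSL with L = 26.714294 m ≈ 26.7143 m

26.7143 m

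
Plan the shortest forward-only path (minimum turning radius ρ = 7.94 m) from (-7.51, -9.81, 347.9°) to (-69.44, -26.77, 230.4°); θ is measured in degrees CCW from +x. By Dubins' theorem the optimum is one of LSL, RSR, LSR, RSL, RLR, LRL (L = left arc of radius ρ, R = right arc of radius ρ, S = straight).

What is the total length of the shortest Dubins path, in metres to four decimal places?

Let ψ = atan2(Δy, Δx) = atan2(-16.96, -61.93) = -164.6846° be the start→goal bearing.
Normalize: d = |goal − start| / ρ = 64.210330/7.94 = 8.086943, α = (θ_start − ψ) mod 360° = 152.5846° = 2.663104 rad, β = (θ_goal − ψ) mod 360° = 35.0846° = 0.612342 rad.
Common terms: sin α = 0.460438, cos α = -0.887692, sin β = 0.574786, cos β = 0.818304, cos(α−β) = -0.461749, d² = 65.398653. Work in radians in the unit-radius frame; every candidate has L = ρ·(t + p + q).
LSL: p² = 2 + d² − 2cos(α−β) + 2d(sin α − sin β) = 66.472706; p = √p² = 8.153080; φ = atan2(cos β − cos α, d + sin α − sin β) = 0.210803 rad; t = (φ − α) mod 2π = 3.830885 rad, q = (β − φ) mod 2π = 0.401539 rad → L = 7.94·(3.830885 + 8.153080 + 0.401539) = 7.94·12.385503 = 98.340894 m
RSR: p² = 2 + d² − 2cos(α−β) + 2d(sin β − sin α) = 70.171594; p = √p² = 8.376849; φ = atan2(cos α − cos β, d − sin α + sin β) = -0.205091 rad; t = (α − φ) mod 2π = 2.868195 rad, q = (φ − β) mod 2π = 5.465752 rad → L = 7.94·(2.868195 + 8.376849 + 5.465752) = 7.94·16.710796 = 132.683719 m
LSR: p² = d² − 2 + 2cos(α−β) + 2d(sin α + sin β) = 79.218746; p = √p² = 8.900491; φ = atan2(−cos α − cos β, d + sin α + sin β) − atan2(−2, p) = 0.228642 rad; t = (φ − α) mod 2π = 3.848723 rad, q = (φ − β) mod 2π = 5.899485 rad → L = 7.94·(3.848723 + 8.900491 + 5.899485) = 7.94·18.648699 = 148.070670 m
RSL: p² = d² − 2 + 2cos(α−β) − 2d(sin α + sin β) = 45.731565; p = √p² = 6.762512; φ = atan2(cos α + cos β, d − sin α − sin β) − atan2(2, p) = -0.297391 rad; t = (α − φ) mod 2π = 2.960495 rad, q = (β − φ) mod 2π = 0.909733 rad → L = 7.94·(2.960495 + 6.762512 + 0.909733) = 7.94·10.632740 = 84.423954 m
RLR: c = (6 − d² + 2cos(α−β) + 2d(sin α − sin β))/8 = -7.771449, |c| > 1 → infeasible
LRL: c = (6 − d² + 2cos(α−β) − 2d(sin α − sin β))/8 = -7.309088, |c| > 1 → infeasible
Shortest: RSL with L = 84.423954 m ≈ 84.4240 m

84.4240 m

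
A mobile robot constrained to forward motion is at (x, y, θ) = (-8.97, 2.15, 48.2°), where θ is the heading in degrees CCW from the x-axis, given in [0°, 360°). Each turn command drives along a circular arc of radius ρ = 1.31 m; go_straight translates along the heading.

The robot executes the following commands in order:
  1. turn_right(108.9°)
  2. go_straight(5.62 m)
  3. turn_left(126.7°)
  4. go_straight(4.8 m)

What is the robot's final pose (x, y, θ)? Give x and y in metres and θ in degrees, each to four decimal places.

set_pose: (x, y, θ) = (-8.9700, 2.1500, 48.2000°), ρ = 1.31
turn_right(108.9°): centre at ρ to the right, rotate −108.9° → (-6.8510, 1.9179, -60.7000° ≡ 299.3000°)
go_straight(5.62): x += 5.62·cos θ, y += 5.62·sin θ → (-4.1007, -2.9831, 299.3000°)
turn_left(126.7°): centre at ρ to the left, rotate +126.7° → (-1.7615, -2.8748, 426.0000° ≡ 66.0000°)
go_straight(4.8): x += 4.8·cos θ, y += 4.8·sin θ → (0.1908, 1.5102, 66.0000°)

(0.1908, 1.5102, 66.0000°)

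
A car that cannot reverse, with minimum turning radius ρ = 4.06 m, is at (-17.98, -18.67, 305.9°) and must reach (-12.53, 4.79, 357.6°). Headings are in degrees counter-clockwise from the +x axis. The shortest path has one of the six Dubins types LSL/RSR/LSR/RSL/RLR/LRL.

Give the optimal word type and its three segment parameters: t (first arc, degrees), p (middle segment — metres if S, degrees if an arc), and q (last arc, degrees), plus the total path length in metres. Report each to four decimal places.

LSR: t = 165.7079°, p = 15.0934 m, q = 114.0079°, L = 34.9141 m

Let ψ = atan2(Δy, Δx) = atan2(23.46, 5.45) = 76.9216° be the start→goal bearing.
Normalize: d = |goal − start| / ρ = 24.084728/4.06 = 5.932199, α = (θ_start − ψ) mod 360° = 228.9784° = 3.996427 rad, β = (θ_goal − ψ) mod 360° = 280.6784° = 4.898763 rad.
Common terms: sin α = -0.754462, cos α = -0.656343, sin β = -0.982683, cos β = 0.185297, cos(α−β) = 0.619779, d² = 35.190984. Work in radians in the unit-radius frame; every candidate has L = ρ·(t + p + q).
LSL: p² = 2 + d² − 2cos(α−β) + 2d(sin α − sin β) = 38.659121; p = √p² = 6.217646; φ = atan2(cos β − cos α, d + sin α − sin β) = 0.135780 rad; t = (φ − α) mod 2π = 2.422538 rad, q = (β − φ) mod 2π = 4.762983 rad → L = 4.06·(2.422538 + 6.217646 + 4.762983) = 4.06·13.403166 = 54.416856 m
RSR: p² = 2 + d² − 2cos(α−β) + 2d(sin β − sin α) = 33.243730; p = √p² = 5.765738; φ = atan2(cos α − cos β, d − sin α + sin β) = -0.146496 rad; t = (α − φ) mod 2π = 4.142923 rad, q = (φ − β) mod 2π = 1.237927 rad → L = 4.06·(4.142923 + 5.765738 + 1.237927) = 4.06·11.146588 = 45.255146 m
LSR: p² = d² − 2 + 2cos(α−β) + 2d(sin α + sin β) = 13.820361; p = √p² = 3.717575; φ = atan2(−cos α − cos β, d + sin α + sin β) − atan2(−2, p) = 0.605390 rad; t = (φ − α) mod 2π = 2.892148 rad, q = (φ − β) mod 2π = 1.989813 rad → L = 4.06·(2.892148 + 3.717575 + 1.989813) = 4.06·8.599535 = 34.914112 m
RSL: p² = d² − 2 + 2cos(α−β) − 2d(sin α + sin β) = 55.040722; p = √p² = 7.418943; φ = atan2(cos α + cos β, d − sin α − sin β) − atan2(2, p) = -0.324663 rad; t = (α − φ) mod 2π = 4.321090 rad, q = (β − φ) mod 2π = 5.223425 rad → L = 4.06·(4.321090 + 7.418943 + 5.223425) = 4.06·16.963459 = 68.871644 m
RLR: c = (6 − d² + 2cos(α−β) + 2d(sin α − sin β))/8 = -3.155466, |c| > 1 → infeasible
LRL: c = (6 − d² + 2cos(α−β) − 2d(sin α − sin β))/8 = -3.832390, |c| > 1 → infeasible
Shortest: LSR with L = 34.914112 m ≈ 34.9141 m
Convert LSR to answer units (arcs ×180/π): t = 2.892148·180/π = 165.7079°, p = ρ·p = 4.06·3.717575 = 15.0934 m, q = 1.989813·180/π = 114.0079°, L = 34.9141 m.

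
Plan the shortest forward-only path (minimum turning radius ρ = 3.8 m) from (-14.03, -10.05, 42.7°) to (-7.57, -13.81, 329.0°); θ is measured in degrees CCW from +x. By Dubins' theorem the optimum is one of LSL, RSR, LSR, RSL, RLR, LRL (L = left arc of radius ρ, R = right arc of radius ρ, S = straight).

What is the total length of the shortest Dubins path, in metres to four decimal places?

29.8561 m

Let ψ = atan2(Δy, Δx) = atan2(-3.76, 6.46) = -30.2013° be the start→goal bearing.
Normalize: d = |goal − start| / ρ = 7.474570/3.8 = 1.966992, α = (θ_start − ψ) mod 360° = 72.9013° = 1.272367 rad, β = (θ_goal − ψ) mod 360° = 359.2013° = 6.269245 rad.
Common terms: sin α = 0.955799, cos α = 0.294019, sin β = -0.013940, cos β = 0.999903, cos(α−β) = 0.280667, d² = 3.869058. Work in radians in the unit-radius frame; every candidate has L = ρ·(t + p + q).
LSL: p² = 2 + d² − 2cos(α−β) + 2d(sin α − sin β) = 9.122665; p = √p² = 3.020375; φ = atan2(cos β − cos α, d + sin α − sin β) = 0.235889 rad; t = (φ − α) mod 2π = 5.246707 rad, q = (β − φ) mod 2π = 6.033356 rad → L = 3.8·(5.246707 + 3.020375 + 6.033356) = 3.8·14.300438 = 54.341664 m
RSR: p² = 2 + d² − 2cos(α−β) + 2d(sin β − sin α) = 1.492784; p = √p² = 1.221795; φ = atan2(cos α − cos β, d − sin α + sin β) = -0.615961 rad; t = (α − φ) mod 2π = 1.888328 rad, q = (φ − β) mod 2π = 5.681165 rad → L = 3.8·(1.888328 + 1.221795 + 5.681165) = 3.8·8.791288 = 33.406896 m
LSR: p² = d² − 2 + 2cos(α−β) + 2d(sin α + sin β) = 6.135651; p = √p² = 2.477025; φ = atan2(−cos α − cos β, d + sin α + sin β) − atan2(−2, p) = 0.260709 rad; t = (φ − α) mod 2π = 5.271528 rad, q = (φ − β) mod 2π = 0.274650 rad → L = 3.8·(5.271528 + 2.477025 + 0.274650) = 3.8·8.023202 = 30.488168 m
RSL: p² = d² − 2 + 2cos(α−β) − 2d(sin α + sin β) = -1.274868 < 0 → infeasible
RLR: c = (6 − d² + 2cos(α−β) + 2d(sin α − sin β))/8 = 0.813402; p = 2π − arccos c = 5.662366 rad; φ = atan2(cos α − cos β, d − sin α + sin β) = -0.615961 rad; t = (α − φ + p/2) mod 2π = 4.719510 rad, q = (α − β − t + p) mod 2π = 2.229163 rad → L = 3.8·(4.719510 + 5.662366 + 2.229163) = 3.8·12.611039 = 47.921949 m
LRL: c = (6 − d² + 2cos(α−β) − 2d(sin α − sin β))/8 = -0.140333; p = 2π − arccos c = 4.571591 rad; φ = atan2(cos β − cos α, d + sin α − sin β) = 0.235889 rad; t = (φ − α + p/2) mod 2π = 1.249317 rad, q = (β − α − t + p) mod 2π = 2.035966 rad → L = 3.8·(1.249317 + 4.571591 + 2.035966) = 3.8·7.856874 = 29.856123 m
Shortest: LRL with L = 29.856123 m ≈ 29.8561 m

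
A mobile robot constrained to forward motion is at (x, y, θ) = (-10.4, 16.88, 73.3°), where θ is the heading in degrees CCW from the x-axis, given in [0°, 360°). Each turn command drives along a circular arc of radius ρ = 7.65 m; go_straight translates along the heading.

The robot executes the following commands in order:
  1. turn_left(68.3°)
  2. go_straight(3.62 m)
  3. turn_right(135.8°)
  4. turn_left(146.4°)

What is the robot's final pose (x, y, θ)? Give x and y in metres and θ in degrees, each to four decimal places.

set_pose: (x, y, θ) = (-10.4000, 16.8800, 73.3000°), ρ = 7.65
turn_left(68.3°): centre at ρ to the left, rotate +68.3° → (-12.9756, 25.0736, 141.6000°)
go_straight(3.62): x += 3.62·cos θ, y += 3.62·sin θ → (-15.8125, 27.3221, 141.6000°)
turn_right(135.8°): centre at ρ to the right, rotate −135.8° → (-11.8338, 40.9282, 5.8000°)
turn_left(146.4°): centre at ρ to the left, rotate +146.4° → (-9.0391, 55.3061, 152.2000°)

(-9.0391, 55.3061, 152.2000°)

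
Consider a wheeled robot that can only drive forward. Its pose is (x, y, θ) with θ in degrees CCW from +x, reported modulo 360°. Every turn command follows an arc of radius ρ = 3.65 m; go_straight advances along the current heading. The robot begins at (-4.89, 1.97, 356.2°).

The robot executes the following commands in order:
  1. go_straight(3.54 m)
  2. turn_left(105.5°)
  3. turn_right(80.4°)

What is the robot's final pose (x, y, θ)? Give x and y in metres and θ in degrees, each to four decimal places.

(4.7066, 10.2584, 21.3000°)

set_pose: (x, y, θ) = (-4.8900, 1.9700, 356.2000°), ρ = 3.65
go_straight(3.54): x += 3.54·cos θ, y += 3.54·sin θ → (-1.3578, 1.7354, 356.2000°)
turn_left(105.5°): centre at ρ to the left, rotate +105.5° → (2.4583, 6.1175, 461.7000° ≡ 101.7000°)
turn_right(80.4°): centre at ρ to the right, rotate −80.4° → (4.7066, 10.2584, 21.3000°)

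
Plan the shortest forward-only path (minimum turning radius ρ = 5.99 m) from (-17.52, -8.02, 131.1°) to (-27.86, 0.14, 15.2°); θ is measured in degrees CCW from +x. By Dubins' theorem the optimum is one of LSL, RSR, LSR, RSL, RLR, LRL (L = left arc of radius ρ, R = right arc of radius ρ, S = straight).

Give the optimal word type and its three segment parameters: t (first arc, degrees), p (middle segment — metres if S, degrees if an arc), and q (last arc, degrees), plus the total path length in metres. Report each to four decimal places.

LRL: t = 107.5233°, p = 252.2943°, q = 28.8709°, L = 40.6355 m

Let ψ = atan2(Δy, Δx) = atan2(8.16, -10.34) = 141.7206° be the start→goal bearing.
Normalize: d = |goal − start| / ρ = 13.171985/5.99 = 2.198996, α = (θ_start − ψ) mod 360° = 349.3794° = 6.097821 rad, β = (θ_goal − ψ) mod 360° = 233.4794° = 4.074984 rad.
Common terms: sin α = -0.184305, cos α = 0.982869, sin β = -0.803643, cos β = -0.595112, cos(α−β) = -0.436802, d² = 4.835583. Work in radians in the unit-radius frame; every candidate has L = ρ·(t + p + q).
LSL: p² = 2 + d² − 2cos(α−β) + 2d(sin α − sin β) = 10.433029; p = √p² = 3.230020; φ = atan2(cos β − cos α, d + sin α − sin β) = -0.510411 rad; t = (φ − α) mod 2π = 5.958139 rad, q = (β − φ) mod 2π = 4.585395 rad → L = 5.99·(5.958139 + 3.230020 + 4.585395) = 5.99·13.773554 = 82.503588 m
RSR: p² = 2 + d² − 2cos(α−β) + 2d(sin β − sin α) = 4.985344; p = √p² = 2.232788; φ = atan2(cos α − cos β, d − sin α + sin β) = 0.784867 rad; t = (α − φ) mod 2π = 5.312954 rad, q = (φ − β) mod 2π = 2.993068 rad → L = 5.99·(5.312954 + 2.232788 + 2.993068) = 5.99·10.538810 = 63.127474 m
LSR: p² = d² − 2 + 2cos(α−β) + 2d(sin α + sin β) = -2.383007 < 0 → infeasible
RSL: p² = d² − 2 + 2cos(α−β) − 2d(sin α + sin β) = 6.306966; p = √p² = 2.511367; φ = atan2(cos α + cos β, d − sin α − sin β) − atan2(2, p) = -0.551454 rad; t = (α − φ) mod 2π = 0.366089 rad, q = (β − φ) mod 2π = 4.626438 rad → L = 5.99·(0.366089 + 2.511367 + 4.626438) = 5.99·7.503894 = 44.948324 m
RLR: c = (6 − d² + 2cos(α−β) + 2d(sin α − sin β))/8 = 0.376832; p = 2π − arccos c = 5.098763 rad; φ = atan2(cos α − cos β, d − sin α + sin β) = 0.784867 rad; t = (α − φ + p/2) mod 2π = 1.579150 rad, q = (α − β − t + p) mod 2π = 5.542450 rad → L = 5.99·(1.579150 + 5.098763 + 5.542450) = 5.99·12.220362 = 73.199969 m
LRL: c = (6 − d² + 2cos(α−β) − 2d(sin α − sin β))/8 = -0.304129; p = 2π − arccos c = 4.403365 rad; φ = atan2(cos β − cos α, d + sin α − sin β) = -0.510411 rad; t = (φ − α + p/2) mod 2π = 1.876636 rad, q = (β − α − t + p) mod 2π = 0.503893 rad → L = 5.99·(1.876636 + 4.403365 + 0.503893) = 5.99·6.783894 = 40.635527 m
Shortest: LRL with L = 40.635527 m ≈ 40.6355 m
Convert LRL to answer units (arcs ×180/π): t = 1.876636·180/π = 107.5233°, p = 4.403365·180/π = 252.2943°, q = 0.503893·180/π = 28.8709°, L = 40.6355 m.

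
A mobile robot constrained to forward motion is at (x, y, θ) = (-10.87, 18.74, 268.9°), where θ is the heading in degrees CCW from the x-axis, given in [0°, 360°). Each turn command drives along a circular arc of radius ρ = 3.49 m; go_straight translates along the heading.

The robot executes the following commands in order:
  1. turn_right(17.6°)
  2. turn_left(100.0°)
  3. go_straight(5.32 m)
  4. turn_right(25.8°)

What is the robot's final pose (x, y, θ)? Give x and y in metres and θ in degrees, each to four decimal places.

(-1.5681, 11.7409, 325.5000°)

set_pose: (x, y, θ) = (-10.8700, 18.7400, 268.9000°), ρ = 3.49
turn_right(17.6°): centre at ρ to the right, rotate −17.6° → (-11.0536, 17.6881, 251.3000°)
turn_left(100.0°): centre at ρ to the left, rotate +100.0° → (-8.2757, 13.1193, 351.3000°)
go_straight(5.32): x += 5.32·cos θ, y += 5.32·sin θ → (-3.0169, 12.3146, 351.3000°)
turn_right(25.8°): centre at ρ to the right, rotate −25.8° → (-1.5681, 11.7409, 325.5000°)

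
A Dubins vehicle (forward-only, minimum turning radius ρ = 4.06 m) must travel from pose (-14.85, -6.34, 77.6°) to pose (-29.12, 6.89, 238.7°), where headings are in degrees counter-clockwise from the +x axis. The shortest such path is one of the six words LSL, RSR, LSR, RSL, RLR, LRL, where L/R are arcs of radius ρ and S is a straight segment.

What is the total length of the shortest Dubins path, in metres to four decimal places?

Let ψ = atan2(Δy, Δx) = atan2(13.23, -14.27) = 137.1658° be the start→goal bearing.
Normalize: d = |goal − start| / ρ = 19.459337/4.06 = 4.792940, α = (θ_start − ψ) mod 360° = 300.4342° = 5.243566 rad, β = (θ_goal − ψ) mod 360° = 101.5342° = 1.772106 rad.
Common terms: sin α = -0.862211, cos α = 0.506549, sin β = 0.979805, cos β = -0.199953, cos(α−β) = -0.946085, d² = 22.972275. Work in radians in the unit-radius frame; every candidate has L = ρ·(t + p + q).
LSL: p² = 2 + d² − 2cos(α−β) + 2d(sin α − sin β) = 9.207093; p = √p² = 3.034319; φ = atan2(cos β − cos α, d + sin α − sin β) = -0.234994 rad; t = (φ − α) mod 2π = 0.804625 rad, q = (β − φ) mod 2π = 2.007100 rad → L = 4.06·(0.804625 + 3.034319 + 2.007100) = 4.06·5.846045 = 23.734941 m
RSR: p² = 2 + d² − 2cos(α−β) + 2d(sin β − sin α) = 44.521799; p = √p² = 6.672466; φ = atan2(cos α − cos β, d − sin α + sin β) = 0.106082 rad; t = (α − φ) mod 2π = 5.137484 rad, q = (φ − β) mod 2π = 4.617161 rad → L = 4.06·(5.137484 + 6.672466 + 4.617161) = 4.06·16.427111 = 66.694070 m
LSR: p² = d² − 2 + 2cos(α−β) + 2d(sin α + sin β) = 20.207348; p = √p² = 4.495258; φ = atan2(−cos α − cos β, d + sin α + sin β) − atan2(−2, p) = 0.356260 rad; t = (φ − α) mod 2π = 1.395880 rad, q = (φ − β) mod 2π = 4.867339 rad → L = 4.06·(1.395880 + 4.495258 + 4.867339) = 4.06·10.758477 = 43.679418 m
RSL: p² = d² − 2 + 2cos(α−β) − 2d(sin α + sin β) = 17.952862; p = √p² = 4.237082; φ = atan2(cos α + cos β, d − sin α − sin β) − atan2(2, p) = -0.375533 rad; t = (α − φ) mod 2π = 5.619099 rad, q = (β − φ) mod 2π = 2.147639 rad → L = 4.06·(5.619099 + 4.237082 + 2.147639) = 4.06·12.003821 = 48.735512 m
RLR: c = (6 − d² + 2cos(α−β) + 2d(sin α − sin β))/8 = -4.565225, |c| > 1 → infeasible
LRL: c = (6 − d² + 2cos(α−β) − 2d(sin α − sin β))/8 = -0.150887; p = 2π − arccos c = 4.560924 rad; φ = atan2(cos β − cos α, d + sin α − sin β) = -0.234994 rad; t = (φ − α + p/2) mod 2π = 3.085087 rad, q = (β − α − t + p) mod 2π = 4.287562 rad → L = 4.06·(3.085087 + 4.560924 + 4.287562) = 4.06·11.933573 = 48.450307 m
Shortest: LSL with L = 23.734941 m ≈ 23.7349 m

23.7349 m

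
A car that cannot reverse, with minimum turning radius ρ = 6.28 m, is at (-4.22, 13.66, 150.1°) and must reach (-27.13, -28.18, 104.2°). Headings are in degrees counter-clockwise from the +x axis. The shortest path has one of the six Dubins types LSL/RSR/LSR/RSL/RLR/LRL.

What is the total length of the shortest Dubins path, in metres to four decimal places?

Let ψ = atan2(Δy, Δx) = atan2(-41.84, -22.91) = -118.7034° be the start→goal bearing.
Normalize: d = |goal − start| / ρ = 47.701716/6.28 = 7.595815, α = (θ_start − ψ) mod 360° = 268.8034° = 4.691505 rad, β = (θ_goal − ψ) mod 360° = 222.9034° = 3.890399 rad.
Common terms: sin α = -0.999782, cos α = -0.020882, sin β = -0.680765, cos β = -0.732502, cos(α−β) = 0.695913, d² = 57.696400. Work in radians in the unit-radius frame; every candidate has L = ρ·(t + p + q).
LSL: p² = 2 + d² − 2cos(α−β) + 2d(sin α − sin β) = 53.458186; p = √p² = 7.311511; φ = atan2(cos β − cos α, d + sin α − sin β) = -0.097483 rad; t = (φ − α) mod 2π = 1.494197 rad, q = (β − φ) mod 2π = 3.987882 rad → L = 6.28·(1.494197 + 7.311511 + 3.987882) = 6.28·12.793590 = 80.343743 m
RSR: p² = 2 + d² − 2cos(α−β) + 2d(sin β − sin α) = 63.150963; p = √p² = 7.946758; φ = atan2(cos α − cos β, d − sin α + sin β) = 0.089669 rad; t = (α − φ) mod 2π = 4.601837 rad, q = (φ − β) mod 2π = 2.482455 rad → L = 6.28·(4.601837 + 7.946758 + 2.482455) = 6.28·15.031049 = 94.394991 m
LSR: p² = d² − 2 + 2cos(α−β) + 2d(sin α + sin β) = 31.557981; p = √p² = 5.617649; φ = atan2(−cos α − cos β, d + sin α + sin β) − atan2(−2, p) = 0.468709 rad; t = (φ − α) mod 2π = 2.060389 rad, q = (φ − β) mod 2π = 2.861495 rad → L = 6.28·(2.060389 + 5.617649 + 2.861495) = 6.28·10.539534 = 66.188272 m
RSL: p² = d² − 2 + 2cos(α−β) − 2d(sin α + sin β) = 82.618470; p = √p² = 9.089470; φ = atan2(cos α + cos β, d − sin α − sin β) − atan2(2, p) = -0.297621 rad; t = (α − φ) mod 2π = 4.989126 rad, q = (β − φ) mod 2π = 4.188020 rad → L = 6.28·(4.989126 + 9.089470 + 4.188020) = 6.28·18.266617 = 114.714353 m
RLR: c = (6 − d² + 2cos(α−β) + 2d(sin α − sin β))/8 = -6.893870, |c| > 1 → infeasible
LRL: c = (6 − d² + 2cos(α−β) − 2d(sin α − sin β))/8 = -5.682273, |c| > 1 → infeasible
Shortest: LSR with L = 66.188272 m ≈ 66.1883 m

66.1883 m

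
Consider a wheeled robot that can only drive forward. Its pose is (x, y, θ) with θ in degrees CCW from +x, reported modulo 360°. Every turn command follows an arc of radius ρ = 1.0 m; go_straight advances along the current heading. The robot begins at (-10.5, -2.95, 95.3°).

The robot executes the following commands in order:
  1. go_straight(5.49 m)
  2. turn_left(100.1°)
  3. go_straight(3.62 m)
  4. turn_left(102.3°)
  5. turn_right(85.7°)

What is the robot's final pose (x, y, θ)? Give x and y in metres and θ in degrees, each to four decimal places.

set_pose: (x, y, θ) = (-10.5000, -2.9500, 95.3000°), ρ = 1.0
go_straight(5.49): x += 5.49·cos θ, y += 5.49·sin θ → (-11.0071, 2.5165, 95.3000°)
turn_left(100.1°): centre at ρ to the left, rotate +100.1° → (-12.2684, 3.3883, 195.4000°)
go_straight(3.62): x += 3.62·cos θ, y += 3.62·sin θ → (-15.7584, 2.4269, 195.4000°)
turn_left(102.3°): centre at ρ to the left, rotate +102.3° → (-16.3783, 0.9980, 297.7000°)
turn_right(85.7°): centre at ρ to the right, rotate −85.7° → (-16.7337, -0.3149, 212.0000°)

(-16.7337, -0.3149, 212.0000°)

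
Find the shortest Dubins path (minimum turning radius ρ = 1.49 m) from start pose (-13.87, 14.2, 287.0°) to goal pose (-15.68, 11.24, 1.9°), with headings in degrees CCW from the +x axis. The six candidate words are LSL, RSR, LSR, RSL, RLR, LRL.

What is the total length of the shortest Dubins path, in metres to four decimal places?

Let ψ = atan2(Δy, Δx) = atan2(-2.96, -1.81) = -121.4452° be the start→goal bearing.
Normalize: d = |goal − start| / ρ = 3.469539/1.49 = 2.328550, α = (θ_start − ψ) mod 360° = 48.4452° = 0.845529 rad, β = (θ_goal − ψ) mod 360° = 123.3452° = 2.152780 rad.
Common terms: sin α = 0.748322, cos α = 0.663336, sin β = 0.835374, cos β = -0.549682, cos(α−β) = 0.260505, d² = 5.422143. Work in radians in the unit-radius frame; every candidate has L = ρ·(t + p + q).
LSL: p² = 2 + d² − 2cos(α−β) + 2d(sin α − sin β) = 6.495725; p = √p² = 2.548671; φ = atan2(cos β − cos α, d + sin α − sin β) = -0.496034 rad; t = (φ − α) mod 2π = 4.941623 rad, q = (β − φ) mod 2π = 2.648814 rad → L = 1.49·(4.941623 + 2.548671 + 2.648814) = 1.49·10.139108 = 15.107271 m
RSR: p² = 2 + d² − 2cos(α−β) + 2d(sin β − sin α) = 7.306543; p = √p² = 2.703062; φ = atan2(cos α − cos β, d − sin α + sin β) = 0.465374 rad; t = (α − φ) mod 2π = 0.380155 rad, q = (φ − β) mod 2π = 4.595779 rad → L = 1.49·(0.380155 + 2.703062 + 4.595779) = 1.49·7.678996 = 11.441703 m
LSR: p² = d² − 2 + 2cos(α−β) + 2d(sin α + sin β) = 11.318580; p = √p² = 3.364310; φ = atan2(−cos α − cos β, d + sin α + sin β) − atan2(−2, p) = 0.507305 rad; t = (φ − α) mod 2π = 5.944962 rad, q = (φ − β) mod 2π = 4.637710 rad → L = 1.49·(5.944962 + 3.364310 + 4.637710) = 1.49·13.946981 = 20.781002 m
RSL: p² = d² − 2 + 2cos(α−β) − 2d(sin α + sin β) = -3.432276 < 0 → infeasible
RLR: c = (6 − d² + 2cos(α−β) + 2d(sin α − sin β))/8 = 0.086682; p = 2π − arccos c = 4.799180 rad; φ = atan2(cos α − cos β, d − sin α + sin β) = 0.465374 rad; t = (α − φ + p/2) mod 2π = 2.779745 rad, q = (α − β − t + p) mod 2π = 0.712184 rad → L = 1.49·(2.779745 + 4.799180 + 0.712184) = 1.49·8.291108 = 12.353751 m
LRL: c = (6 − d² + 2cos(α−β) − 2d(sin α − sin β))/8 = 0.188034; p = 2π − arccos c = 4.901549 rad; φ = atan2(cos β − cos α, d + sin α − sin β) = -0.496034 rad; t = (φ − α + p/2) mod 2π = 1.109212 rad, q = (β − α − t + p) mod 2π = 5.099589 rad → L = 1.49·(1.109212 + 4.901549 + 5.099589) = 1.49·11.110350 = 16.554422 m
Shortest: RSR with L = 11.441703 m ≈ 11.4417 m

11.4417 m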